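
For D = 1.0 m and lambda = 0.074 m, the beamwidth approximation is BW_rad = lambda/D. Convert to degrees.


BW_rad = 0.074 / 1.0 = 0.074
BW_deg = 4.24 degrees

4.24 degrees


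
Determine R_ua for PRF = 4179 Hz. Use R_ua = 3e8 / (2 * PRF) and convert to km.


R_ua = 3e8 / (2 * 4179) = 35893.8 m = 35.9 km

35.9 km


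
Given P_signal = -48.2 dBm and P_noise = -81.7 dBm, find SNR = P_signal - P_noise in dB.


SNR = -48.2 - (-81.7) = 33.5 dB

33.5 dB


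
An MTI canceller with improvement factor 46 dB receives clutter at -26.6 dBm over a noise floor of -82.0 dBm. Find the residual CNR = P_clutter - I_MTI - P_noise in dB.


CNR = -26.6 - 46 - (-82.0) = 9.4 dB

9.4 dB


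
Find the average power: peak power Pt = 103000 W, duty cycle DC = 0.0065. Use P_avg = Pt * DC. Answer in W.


P_avg = 103000 * 0.0065 = 669.5 W

669.5 W


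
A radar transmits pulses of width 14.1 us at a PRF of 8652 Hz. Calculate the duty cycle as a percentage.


DC = 14.1e-6 * 8652 * 100 = 12.2%

12.2%


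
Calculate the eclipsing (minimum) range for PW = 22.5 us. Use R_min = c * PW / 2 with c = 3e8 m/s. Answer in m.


R_min = 3e8 * 22.5e-6 / 2 = 3375.0 m

3375.0 m


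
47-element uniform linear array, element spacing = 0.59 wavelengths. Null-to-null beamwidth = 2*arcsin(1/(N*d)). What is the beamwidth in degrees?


1/(N*d) = 1/(47*0.59) = 0.036062
BW = 2*arcsin(0.036062) = 4.1 degrees

4.1 degrees


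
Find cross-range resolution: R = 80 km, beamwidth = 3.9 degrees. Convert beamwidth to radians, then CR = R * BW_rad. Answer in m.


BW_rad = 0.068067841
CR = 80000 * 0.068067841 = 5445.4 m

5445.4 m


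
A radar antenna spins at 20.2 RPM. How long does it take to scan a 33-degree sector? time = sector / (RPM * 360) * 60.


t = 33 / (20.2 * 360) * 60 = 0.27 s

0.27 s


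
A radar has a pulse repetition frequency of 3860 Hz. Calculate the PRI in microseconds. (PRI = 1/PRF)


PRI = 1/3860 = 0.0002590674 s = 259.1 us

259.1 us


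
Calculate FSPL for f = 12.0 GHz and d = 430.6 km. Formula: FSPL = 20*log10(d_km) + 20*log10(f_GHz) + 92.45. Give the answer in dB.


20*log10(430.6) = 52.68
20*log10(12.0) = 21.58
FSPL = 166.7 dB

166.7 dB


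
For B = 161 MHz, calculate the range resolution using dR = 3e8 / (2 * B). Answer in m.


dR = 3e8 / (2 * 161000000.0) = 0.93 m

0.93 m


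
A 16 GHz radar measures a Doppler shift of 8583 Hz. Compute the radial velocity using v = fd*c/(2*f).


v = 8583 * 3e8 / (2 * 16000000000.0) = 80.5 m/s

80.5 m/s


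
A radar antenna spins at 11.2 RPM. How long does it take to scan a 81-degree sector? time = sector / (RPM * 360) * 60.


t = 81 / (11.2 * 360) * 60 = 1.21 s

1.21 s


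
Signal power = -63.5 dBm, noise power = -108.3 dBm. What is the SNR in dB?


SNR = -63.5 - (-108.3) = 44.8 dB

44.8 dB


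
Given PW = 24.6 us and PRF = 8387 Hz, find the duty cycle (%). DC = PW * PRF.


DC = 24.6e-6 * 8387 * 100 = 20.63%

20.63%


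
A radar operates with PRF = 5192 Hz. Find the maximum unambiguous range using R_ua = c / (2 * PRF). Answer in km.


R_ua = 3e8 / (2 * 5192) = 28890.6 m = 28.9 km

28.9 km


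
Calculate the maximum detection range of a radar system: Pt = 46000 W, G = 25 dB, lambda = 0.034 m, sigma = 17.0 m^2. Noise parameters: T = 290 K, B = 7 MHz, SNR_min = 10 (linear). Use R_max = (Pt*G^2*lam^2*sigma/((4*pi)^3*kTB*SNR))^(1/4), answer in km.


G_lin = 10^(25/10) = 316.227766
R^4 = 46000 * 316.227766^2 * 0.034^2 * 17.0 / ((4*pi)^3 * 1.38e-23 * 290 * 7000000.0 * 10)
R^4 = 1.62615e17 m^4
R_max = (1.62615e17)^(1/4) = 20081.2 m = 20.1 km

20.1 km


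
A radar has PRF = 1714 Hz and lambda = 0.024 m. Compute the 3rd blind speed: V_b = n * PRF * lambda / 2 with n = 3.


V_blind = 3 * 1714 * 0.024 / 2 = 61.7 m/s

61.7 m/s


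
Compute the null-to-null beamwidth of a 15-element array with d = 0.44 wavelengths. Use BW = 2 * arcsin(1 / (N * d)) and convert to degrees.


1/(N*d) = 1/(15*0.44) = 0.151515
BW = 2*arcsin(0.151515) = 17.4 degrees

17.4 degrees


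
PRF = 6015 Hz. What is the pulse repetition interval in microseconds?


PRI = 1/6015 = 0.000166251 s = 166.3 us

166.3 us


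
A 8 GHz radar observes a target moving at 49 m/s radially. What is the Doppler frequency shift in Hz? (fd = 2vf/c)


fd = 2 * 49 * 8000000000.0 / 3e8 = 2613.3 Hz

2613.3 Hz


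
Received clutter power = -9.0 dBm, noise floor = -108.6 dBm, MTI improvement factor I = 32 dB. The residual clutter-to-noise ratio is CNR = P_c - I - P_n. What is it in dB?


CNR = -9.0 - 32 - (-108.6) = 67.6 dB

67.6 dB


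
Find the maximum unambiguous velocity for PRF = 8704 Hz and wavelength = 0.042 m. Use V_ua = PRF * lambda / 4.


V_ua = 8704 * 0.042 / 4 = 91.4 m/s

91.4 m/s


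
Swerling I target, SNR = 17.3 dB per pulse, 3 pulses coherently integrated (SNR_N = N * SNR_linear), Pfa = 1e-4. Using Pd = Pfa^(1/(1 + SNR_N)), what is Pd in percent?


SNR_lin = 10^(17.3/10) = 53.70318
SNR_N = 3 * 53.70318 = 161.10954
1/(1 + SNR_N) = 1/162.10954 = 0.0061687
Pd = (1e-4)^0.0061687 = 0.94477
Pd = 94.5%

94.5%


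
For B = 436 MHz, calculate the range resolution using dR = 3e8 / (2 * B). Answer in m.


dR = 3e8 / (2 * 436000000.0) = 0.34 m

0.34 m


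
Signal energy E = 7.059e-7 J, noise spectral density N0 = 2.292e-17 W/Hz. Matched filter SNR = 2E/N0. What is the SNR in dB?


SNR_lin = 2 * 7.059e-7 / 2.292e-17 = 6.16e10
SNR_dB = 10*log10(6.16e10) = 107.9 dB

107.9 dB


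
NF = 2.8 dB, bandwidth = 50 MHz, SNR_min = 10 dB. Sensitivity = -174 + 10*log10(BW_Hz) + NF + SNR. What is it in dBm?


10*log10(50000000.0) = 76.99
S = -174 + 76.99 + 2.8 + 10 = -84.2 dBm

-84.2 dBm


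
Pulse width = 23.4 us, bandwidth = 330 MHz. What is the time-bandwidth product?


TBP = 23.4 * 330 = 7722.0

7722.0


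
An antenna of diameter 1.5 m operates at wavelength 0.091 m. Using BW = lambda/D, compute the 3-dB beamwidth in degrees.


BW_rad = 0.091 / 1.5 = 0.060667
BW_deg = 3.48 degrees

3.48 degrees


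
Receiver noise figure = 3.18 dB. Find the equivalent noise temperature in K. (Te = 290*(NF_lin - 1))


NF_lin = 10^(3.18/10) = 2.079697
Te = 290 * (2.079697 - 1) = 313.1 K

313.1 K


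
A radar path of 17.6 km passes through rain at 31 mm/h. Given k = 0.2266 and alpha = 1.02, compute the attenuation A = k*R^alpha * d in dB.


gamma = 0.2266 * 31^1.02 = 7.524001 dB/km
A = 7.524001 * 17.6 = 132.42 dB

132.42 dB


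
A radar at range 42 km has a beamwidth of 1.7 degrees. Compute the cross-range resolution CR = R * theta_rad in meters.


BW_rad = 0.029670597
CR = 42000 * 0.029670597 = 1246.2 m

1246.2 m


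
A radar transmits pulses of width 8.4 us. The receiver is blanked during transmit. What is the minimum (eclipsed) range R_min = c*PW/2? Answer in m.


R_min = 3e8 * 8.4e-6 / 2 = 1260.0 m

1260.0 m


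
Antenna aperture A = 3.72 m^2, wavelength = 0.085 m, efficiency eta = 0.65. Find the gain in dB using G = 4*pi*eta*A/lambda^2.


G_linear = 4*pi*0.65*3.72/0.085^2 = 4205.6
G_dB = 10*log10(4205.6) = 36.2 dB

36.2 dB


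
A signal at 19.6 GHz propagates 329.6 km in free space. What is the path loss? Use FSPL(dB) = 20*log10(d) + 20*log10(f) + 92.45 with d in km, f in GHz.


20*log10(329.6) = 50.36
20*log10(19.6) = 25.85
FSPL = 168.7 dB

168.7 dB


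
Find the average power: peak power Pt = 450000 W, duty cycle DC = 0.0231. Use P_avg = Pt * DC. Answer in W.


P_avg = 450000 * 0.0231 = 10395.0 W

10395.0 W


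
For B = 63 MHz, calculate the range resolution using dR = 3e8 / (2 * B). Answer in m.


dR = 3e8 / (2 * 63000000.0) = 2.38 m

2.38 m


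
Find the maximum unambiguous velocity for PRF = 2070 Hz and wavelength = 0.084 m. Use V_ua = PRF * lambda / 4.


V_ua = 2070 * 0.084 / 4 = 43.5 m/s

43.5 m/s


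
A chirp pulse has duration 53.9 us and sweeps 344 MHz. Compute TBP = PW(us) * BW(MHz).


TBP = 53.9 * 344 = 18541.6

18541.6


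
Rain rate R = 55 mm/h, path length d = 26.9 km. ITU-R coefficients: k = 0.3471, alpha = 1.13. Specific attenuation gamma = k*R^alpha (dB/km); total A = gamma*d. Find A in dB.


gamma = 0.3471 * 55^1.13 = 32.141375 dB/km
A = 32.141375 * 26.9 = 864.6 dB

864.6 dB


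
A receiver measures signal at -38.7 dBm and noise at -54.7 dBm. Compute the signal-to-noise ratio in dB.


SNR = -38.7 - (-54.7) = 16.0 dB

16.0 dB


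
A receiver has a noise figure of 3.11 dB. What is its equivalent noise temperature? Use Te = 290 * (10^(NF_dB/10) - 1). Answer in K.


NF_lin = 10^(3.11/10) = 2.046445
Te = 290 * (2.046445 - 1) = 303.5 K

303.5 K


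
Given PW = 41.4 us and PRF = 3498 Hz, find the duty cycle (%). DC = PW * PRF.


DC = 41.4e-6 * 3498 * 100 = 14.48%

14.48%


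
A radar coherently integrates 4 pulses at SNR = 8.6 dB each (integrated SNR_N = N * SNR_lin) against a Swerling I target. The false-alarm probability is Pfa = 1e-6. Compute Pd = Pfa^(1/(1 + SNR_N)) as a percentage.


SNR_lin = 10^(8.6/10) = 7.24436
SNR_N = 4 * 7.24436 = 28.97744
1/(1 + SNR_N) = 1/29.97744 = 0.0333584
Pd = (1e-6)^0.0333584 = 0.63074
Pd = 63.1%

63.1%


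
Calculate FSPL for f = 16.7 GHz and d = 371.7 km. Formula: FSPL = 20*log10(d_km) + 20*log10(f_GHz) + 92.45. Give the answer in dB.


20*log10(371.7) = 51.4
20*log10(16.7) = 24.45
FSPL = 168.3 dB

168.3 dB


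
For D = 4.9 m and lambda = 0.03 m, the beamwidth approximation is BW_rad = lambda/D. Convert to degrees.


BW_rad = 0.03 / 4.9 = 0.006122
BW_deg = 0.35 degrees

0.35 degrees


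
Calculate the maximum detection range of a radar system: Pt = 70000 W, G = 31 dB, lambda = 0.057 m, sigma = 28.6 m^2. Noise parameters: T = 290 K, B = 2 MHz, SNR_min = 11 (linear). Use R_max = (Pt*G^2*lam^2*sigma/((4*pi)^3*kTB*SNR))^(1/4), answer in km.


G_lin = 10^(31/10) = 1258.925412
R^4 = 70000 * 1258.925412^2 * 0.057^2 * 28.6 / ((4*pi)^3 * 1.38e-23 * 290 * 2000000.0 * 11)
R^4 = 5.90044e19 m^4
R_max = (5.90044e19)^(1/4) = 87643.8 m = 87.6 km

87.6 km


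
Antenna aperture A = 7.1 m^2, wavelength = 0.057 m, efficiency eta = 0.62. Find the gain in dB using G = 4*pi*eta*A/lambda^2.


G_linear = 4*pi*0.62*7.1/0.057^2 = 17025.9
G_dB = 10*log10(17025.9) = 42.3 dB

42.3 dB


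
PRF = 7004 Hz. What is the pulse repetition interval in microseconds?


PRI = 1/7004 = 0.0001427756 s = 142.8 us

142.8 us


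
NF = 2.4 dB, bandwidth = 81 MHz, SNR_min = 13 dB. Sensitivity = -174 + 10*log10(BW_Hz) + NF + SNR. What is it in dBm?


10*log10(81000000.0) = 79.08
S = -174 + 79.08 + 2.4 + 13 = -79.5 dBm

-79.5 dBm


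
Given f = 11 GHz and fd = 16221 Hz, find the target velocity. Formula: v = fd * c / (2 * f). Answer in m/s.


v = 16221 * 3e8 / (2 * 11000000000.0) = 221.2 m/s

221.2 m/s


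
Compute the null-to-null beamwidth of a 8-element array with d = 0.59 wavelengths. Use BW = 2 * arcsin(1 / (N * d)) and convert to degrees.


1/(N*d) = 1/(8*0.59) = 0.211864
BW = 2*arcsin(0.211864) = 24.5 degrees

24.5 degrees


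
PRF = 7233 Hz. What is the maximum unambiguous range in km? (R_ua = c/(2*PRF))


R_ua = 3e8 / (2 * 7233) = 20738.3 m = 20.7 km

20.7 km


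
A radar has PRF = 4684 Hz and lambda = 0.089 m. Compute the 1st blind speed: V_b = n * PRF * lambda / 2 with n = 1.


V_blind = 1 * 4684 * 0.089 / 2 = 208.4 m/s

208.4 m/s


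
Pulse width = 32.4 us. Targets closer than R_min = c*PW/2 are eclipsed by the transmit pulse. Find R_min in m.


R_min = 3e8 * 32.4e-6 / 2 = 4860.0 m

4860.0 m


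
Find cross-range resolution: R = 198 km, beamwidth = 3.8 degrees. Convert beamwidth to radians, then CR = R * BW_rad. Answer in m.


BW_rad = 0.066322512
CR = 198000 * 0.066322512 = 13131.9 m

13131.9 m


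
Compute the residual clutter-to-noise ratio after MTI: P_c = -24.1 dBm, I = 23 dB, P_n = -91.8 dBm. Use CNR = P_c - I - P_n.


CNR = -24.1 - 23 - (-91.8) = 44.7 dB

44.7 dB


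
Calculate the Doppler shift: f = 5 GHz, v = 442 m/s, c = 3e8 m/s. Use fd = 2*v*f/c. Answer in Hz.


fd = 2 * 442 * 5000000000.0 / 3e8 = 14733.3 Hz

14733.3 Hz


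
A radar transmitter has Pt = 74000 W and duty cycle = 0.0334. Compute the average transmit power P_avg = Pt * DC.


P_avg = 74000 * 0.0334 = 2471.6 W

2471.6 W


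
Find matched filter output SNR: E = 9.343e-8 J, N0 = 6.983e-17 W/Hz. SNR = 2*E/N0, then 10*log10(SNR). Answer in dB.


SNR_lin = 2 * 9.343e-8 / 6.983e-17 = 2.676e9
SNR_dB = 10*log10(2.676e9) = 94.3 dB

94.3 dB


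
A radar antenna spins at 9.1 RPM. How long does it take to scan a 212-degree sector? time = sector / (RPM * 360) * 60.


t = 212 / (9.1 * 360) * 60 = 3.88 s

3.88 s


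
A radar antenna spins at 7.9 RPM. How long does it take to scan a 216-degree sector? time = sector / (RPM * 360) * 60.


t = 216 / (7.9 * 360) * 60 = 4.56 s

4.56 s


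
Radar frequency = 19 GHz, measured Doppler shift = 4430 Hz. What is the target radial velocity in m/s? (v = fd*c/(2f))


v = 4430 * 3e8 / (2 * 19000000000.0) = 35.0 m/s

35.0 m/s


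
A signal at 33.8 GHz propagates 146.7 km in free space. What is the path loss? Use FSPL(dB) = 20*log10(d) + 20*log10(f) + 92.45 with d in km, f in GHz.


20*log10(146.7) = 43.33
20*log10(33.8) = 30.58
FSPL = 166.4 dB

166.4 dB


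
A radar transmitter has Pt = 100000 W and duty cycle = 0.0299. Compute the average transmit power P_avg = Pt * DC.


P_avg = 100000 * 0.0299 = 2990.0 W

2990.0 W


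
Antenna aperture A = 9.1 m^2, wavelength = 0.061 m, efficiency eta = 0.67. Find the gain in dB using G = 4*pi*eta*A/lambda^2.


G_linear = 4*pi*0.67*9.1/0.061^2 = 20590.48
G_dB = 10*log10(20590.48) = 43.1 dB

43.1 dB


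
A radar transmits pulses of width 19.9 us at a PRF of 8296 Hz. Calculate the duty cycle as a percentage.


DC = 19.9e-6 * 8296 * 100 = 16.51%

16.51%


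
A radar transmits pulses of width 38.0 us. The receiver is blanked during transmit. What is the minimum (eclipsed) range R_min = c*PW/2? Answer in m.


R_min = 3e8 * 38.0e-6 / 2 = 5700.0 m

5700.0 m


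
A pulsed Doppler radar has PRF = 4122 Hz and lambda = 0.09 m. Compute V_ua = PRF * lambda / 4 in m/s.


V_ua = 4122 * 0.09 / 4 = 92.7 m/s

92.7 m/s


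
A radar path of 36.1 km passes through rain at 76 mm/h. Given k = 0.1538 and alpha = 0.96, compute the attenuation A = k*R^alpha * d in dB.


gamma = 0.1538 * 76^0.96 = 9.829635 dB/km
A = 9.829635 * 36.1 = 354.85 dB

354.85 dB


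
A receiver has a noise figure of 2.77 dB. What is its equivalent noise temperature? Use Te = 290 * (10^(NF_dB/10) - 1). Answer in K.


NF_lin = 10^(2.77/10) = 1.892344
Te = 290 * (1.892344 - 1) = 258.8 K

258.8 K


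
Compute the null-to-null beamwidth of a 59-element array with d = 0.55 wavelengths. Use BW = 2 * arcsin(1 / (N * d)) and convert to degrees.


1/(N*d) = 1/(59*0.55) = 0.030817
BW = 2*arcsin(0.030817) = 3.5 degrees

3.5 degrees


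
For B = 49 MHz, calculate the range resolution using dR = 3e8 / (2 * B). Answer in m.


dR = 3e8 / (2 * 49000000.0) = 3.06 m

3.06 m


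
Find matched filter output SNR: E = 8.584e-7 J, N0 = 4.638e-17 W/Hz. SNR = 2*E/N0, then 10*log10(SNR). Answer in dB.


SNR_lin = 2 * 8.584e-7 / 4.638e-17 = 3.702e10
SNR_dB = 10*log10(3.702e10) = 105.7 dB

105.7 dB


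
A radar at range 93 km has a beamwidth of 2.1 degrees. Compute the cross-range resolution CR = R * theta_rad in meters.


BW_rad = 0.036651914
CR = 93000 * 0.036651914 = 3408.6 m

3408.6 m


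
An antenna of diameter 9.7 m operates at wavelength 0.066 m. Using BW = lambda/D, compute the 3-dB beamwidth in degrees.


BW_rad = 0.066 / 9.7 = 0.006804
BW_deg = 0.39 degrees

0.39 degrees


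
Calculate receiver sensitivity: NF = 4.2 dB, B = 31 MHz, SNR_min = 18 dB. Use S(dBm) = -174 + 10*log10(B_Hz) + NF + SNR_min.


10*log10(31000000.0) = 74.91
S = -174 + 74.91 + 4.2 + 18 = -76.9 dBm

-76.9 dBm


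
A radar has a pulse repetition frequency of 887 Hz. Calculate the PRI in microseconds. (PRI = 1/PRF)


PRI = 1/887 = 0.0011273957 s = 1127.4 us

1127.4 us


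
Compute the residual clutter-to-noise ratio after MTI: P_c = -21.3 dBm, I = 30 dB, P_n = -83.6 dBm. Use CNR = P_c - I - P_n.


CNR = -21.3 - 30 - (-83.6) = 32.3 dB

32.3 dB


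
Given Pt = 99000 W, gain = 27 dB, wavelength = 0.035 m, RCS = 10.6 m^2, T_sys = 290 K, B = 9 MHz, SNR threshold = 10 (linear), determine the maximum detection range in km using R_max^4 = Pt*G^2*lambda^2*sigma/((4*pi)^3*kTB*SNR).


G_lin = 10^(27/10) = 501.187234
R^4 = 99000 * 501.187234^2 * 0.035^2 * 10.6 / ((4*pi)^3 * 1.38e-23 * 290 * 9000000.0 * 10)
R^4 = 4.51781e17 m^4
R_max = (4.51781e17)^(1/4) = 25925.8 m = 25.9 km

25.9 km


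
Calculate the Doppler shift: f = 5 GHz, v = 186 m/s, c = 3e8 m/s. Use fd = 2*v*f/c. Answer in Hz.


fd = 2 * 186 * 5000000000.0 / 3e8 = 6200.0 Hz

6200.0 Hz


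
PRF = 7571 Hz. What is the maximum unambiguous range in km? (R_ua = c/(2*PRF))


R_ua = 3e8 / (2 * 7571) = 19812.4 m = 19.8 km

19.8 km


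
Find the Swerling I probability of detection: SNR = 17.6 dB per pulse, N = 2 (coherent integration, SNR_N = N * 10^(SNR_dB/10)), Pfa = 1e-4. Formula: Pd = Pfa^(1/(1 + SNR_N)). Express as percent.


SNR_lin = 10^(17.6/10) = 57.54399
SNR_N = 2 * 57.54399 = 115.08798
1/(1 + SNR_N) = 1/116.08798 = 0.0086142
Pd = (1e-4)^0.0086142 = 0.92373
Pd = 92.4%

92.4%


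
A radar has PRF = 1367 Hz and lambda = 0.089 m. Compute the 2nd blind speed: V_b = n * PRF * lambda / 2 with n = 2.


V_blind = 2 * 1367 * 0.089 / 2 = 121.7 m/s

121.7 m/s


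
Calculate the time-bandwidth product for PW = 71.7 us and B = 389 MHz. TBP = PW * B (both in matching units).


TBP = 71.7 * 389 = 27891.3

27891.3


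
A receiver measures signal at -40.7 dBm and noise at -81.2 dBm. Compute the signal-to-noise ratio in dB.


SNR = -40.7 - (-81.2) = 40.5 dB

40.5 dB


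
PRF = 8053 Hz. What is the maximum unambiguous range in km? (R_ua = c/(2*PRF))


R_ua = 3e8 / (2 * 8053) = 18626.6 m = 18.6 km

18.6 km


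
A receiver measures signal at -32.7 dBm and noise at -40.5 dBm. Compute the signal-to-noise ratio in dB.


SNR = -32.7 - (-40.5) = 7.8 dB

7.8 dB


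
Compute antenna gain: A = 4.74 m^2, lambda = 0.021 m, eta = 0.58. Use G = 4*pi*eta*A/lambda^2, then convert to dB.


G_linear = 4*pi*0.58*4.74/0.021^2 = 78338.93
G_dB = 10*log10(78338.93) = 48.9 dB

48.9 dB


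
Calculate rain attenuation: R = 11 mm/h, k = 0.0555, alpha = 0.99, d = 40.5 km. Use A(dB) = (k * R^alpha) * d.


gamma = 0.0555 * 11^0.99 = 0.596035 dB/km
A = 0.596035 * 40.5 = 24.14 dB

24.14 dB


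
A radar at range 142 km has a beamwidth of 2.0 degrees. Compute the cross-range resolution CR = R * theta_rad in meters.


BW_rad = 0.034906585
CR = 142000 * 0.034906585 = 4956.7 m

4956.7 m


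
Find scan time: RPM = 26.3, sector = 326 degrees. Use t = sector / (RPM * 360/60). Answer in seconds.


t = 326 / (26.3 * 360) * 60 = 2.07 s

2.07 s


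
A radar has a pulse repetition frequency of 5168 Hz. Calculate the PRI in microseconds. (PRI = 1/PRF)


PRI = 1/5168 = 0.0001934985 s = 193.5 us

193.5 us


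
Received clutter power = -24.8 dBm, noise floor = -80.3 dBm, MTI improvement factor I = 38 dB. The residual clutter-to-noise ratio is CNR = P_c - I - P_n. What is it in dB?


CNR = -24.8 - 38 - (-80.3) = 17.5 dB

17.5 dB


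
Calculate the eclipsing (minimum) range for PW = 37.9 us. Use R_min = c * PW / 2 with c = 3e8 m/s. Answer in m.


R_min = 3e8 * 37.9e-6 / 2 = 5685.0 m

5685.0 m


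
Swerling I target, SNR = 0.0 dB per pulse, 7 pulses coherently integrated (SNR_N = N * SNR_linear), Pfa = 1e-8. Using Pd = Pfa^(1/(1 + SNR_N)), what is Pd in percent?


SNR_lin = 10^(0.0/10) = 1.0
SNR_N = 7 * 1.0 = 7.0
1/(1 + SNR_N) = 1/8.0 = 0.125
Pd = (1e-8)^0.125 = 0.1
Pd = 10.0%

10.0%


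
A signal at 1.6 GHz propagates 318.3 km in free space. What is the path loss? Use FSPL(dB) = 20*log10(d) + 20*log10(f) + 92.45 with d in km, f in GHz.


20*log10(318.3) = 50.06
20*log10(1.6) = 4.08
FSPL = 146.6 dB

146.6 dB


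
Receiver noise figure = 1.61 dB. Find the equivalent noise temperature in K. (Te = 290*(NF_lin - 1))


NF_lin = 10^(1.61/10) = 1.448772
Te = 290 * (1.448772 - 1) = 130.1 K

130.1 K


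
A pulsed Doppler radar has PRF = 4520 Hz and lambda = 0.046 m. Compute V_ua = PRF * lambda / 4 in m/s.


V_ua = 4520 * 0.046 / 4 = 52.0 m/s

52.0 m/s


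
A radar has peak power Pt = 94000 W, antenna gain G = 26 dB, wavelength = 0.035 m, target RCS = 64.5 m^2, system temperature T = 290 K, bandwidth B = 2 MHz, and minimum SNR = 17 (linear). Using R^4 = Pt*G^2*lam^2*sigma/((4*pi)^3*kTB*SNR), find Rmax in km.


G_lin = 10^(26/10) = 398.107171
R^4 = 94000 * 398.107171^2 * 0.035^2 * 64.5 / ((4*pi)^3 * 1.38e-23 * 290 * 2000000.0 * 17)
R^4 = 4.35951e18 m^4
R_max = (4.35951e18)^(1/4) = 45694.0 m = 45.7 km

45.7 km


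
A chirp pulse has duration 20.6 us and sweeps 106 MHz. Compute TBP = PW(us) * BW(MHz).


TBP = 20.6 * 106 = 2183.6

2183.6


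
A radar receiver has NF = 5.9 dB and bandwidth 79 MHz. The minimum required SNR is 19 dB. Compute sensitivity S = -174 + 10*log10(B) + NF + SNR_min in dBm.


10*log10(79000000.0) = 78.98
S = -174 + 78.98 + 5.9 + 19 = -70.1 dBm

-70.1 dBm


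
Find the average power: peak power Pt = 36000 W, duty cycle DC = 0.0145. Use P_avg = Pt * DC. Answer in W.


P_avg = 36000 * 0.0145 = 522.0 W

522.0 W


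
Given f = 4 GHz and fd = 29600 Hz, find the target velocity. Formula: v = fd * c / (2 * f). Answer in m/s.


v = 29600 * 3e8 / (2 * 4000000000.0) = 1110.0 m/s

1110.0 m/s


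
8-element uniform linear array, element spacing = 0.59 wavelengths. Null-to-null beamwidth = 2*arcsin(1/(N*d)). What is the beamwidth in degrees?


1/(N*d) = 1/(8*0.59) = 0.211864
BW = 2*arcsin(0.211864) = 24.5 degrees

24.5 degrees


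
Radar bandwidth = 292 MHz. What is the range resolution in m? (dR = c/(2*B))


dR = 3e8 / (2 * 292000000.0) = 0.51 m

0.51 m


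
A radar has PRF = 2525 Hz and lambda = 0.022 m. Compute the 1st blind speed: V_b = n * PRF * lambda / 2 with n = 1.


V_blind = 1 * 2525 * 0.022 / 2 = 27.8 m/s

27.8 m/s


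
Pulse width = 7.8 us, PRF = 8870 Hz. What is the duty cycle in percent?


DC = 7.8e-6 * 8870 * 100 = 6.92%

6.92%


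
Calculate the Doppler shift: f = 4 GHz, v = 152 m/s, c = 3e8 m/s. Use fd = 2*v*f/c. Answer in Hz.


fd = 2 * 152 * 4000000000.0 / 3e8 = 4053.3 Hz

4053.3 Hz


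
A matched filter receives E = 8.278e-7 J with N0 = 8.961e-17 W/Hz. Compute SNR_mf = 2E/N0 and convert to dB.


SNR_lin = 2 * 8.278e-7 / 8.961e-17 = 1.848e10
SNR_dB = 10*log10(1.848e10) = 102.7 dB

102.7 dB


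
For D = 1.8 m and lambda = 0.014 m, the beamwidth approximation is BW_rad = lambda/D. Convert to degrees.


BW_rad = 0.014 / 1.8 = 0.007778
BW_deg = 0.45 degrees

0.45 degrees


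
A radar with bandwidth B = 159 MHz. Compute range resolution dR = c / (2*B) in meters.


dR = 3e8 / (2 * 159000000.0) = 0.94 m

0.94 m


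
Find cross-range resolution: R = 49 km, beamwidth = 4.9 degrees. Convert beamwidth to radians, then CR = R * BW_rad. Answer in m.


BW_rad = 0.085521133
CR = 49000 * 0.085521133 = 4190.5 m

4190.5 m


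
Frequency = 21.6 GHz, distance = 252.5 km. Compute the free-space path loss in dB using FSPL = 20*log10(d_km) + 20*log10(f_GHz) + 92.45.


20*log10(252.5) = 48.05
20*log10(21.6) = 26.69
FSPL = 167.2 dB

167.2 dB


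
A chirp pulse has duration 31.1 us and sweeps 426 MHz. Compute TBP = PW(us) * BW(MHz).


TBP = 31.1 * 426 = 13248.6

13248.6


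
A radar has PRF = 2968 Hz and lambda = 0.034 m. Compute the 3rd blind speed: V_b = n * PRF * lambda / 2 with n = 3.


V_blind = 3 * 2968 * 0.034 / 2 = 151.4 m/s

151.4 m/s


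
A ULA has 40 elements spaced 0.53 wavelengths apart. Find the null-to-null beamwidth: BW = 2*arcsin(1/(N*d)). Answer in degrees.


1/(N*d) = 1/(40*0.53) = 0.04717
BW = 2*arcsin(0.04717) = 5.4 degrees

5.4 degrees


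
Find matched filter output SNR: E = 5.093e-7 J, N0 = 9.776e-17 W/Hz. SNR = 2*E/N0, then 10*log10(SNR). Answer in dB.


SNR_lin = 2 * 5.093e-7 / 9.776e-17 = 1.042e10
SNR_dB = 10*log10(1.042e10) = 100.2 dB

100.2 dB


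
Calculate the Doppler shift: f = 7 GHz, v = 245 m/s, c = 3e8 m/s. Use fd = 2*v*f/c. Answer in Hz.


fd = 2 * 245 * 7000000000.0 / 3e8 = 11433.3 Hz

11433.3 Hz


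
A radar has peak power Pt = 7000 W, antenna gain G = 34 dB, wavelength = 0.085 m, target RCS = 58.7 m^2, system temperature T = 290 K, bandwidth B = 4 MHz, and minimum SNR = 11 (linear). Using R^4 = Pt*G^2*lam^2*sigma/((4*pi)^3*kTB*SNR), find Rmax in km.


G_lin = 10^(34/10) = 2511.886432
R^4 = 7000 * 2511.886432^2 * 0.085^2 * 58.7 / ((4*pi)^3 * 1.38e-23 * 290 * 4000000.0 * 11)
R^4 = 5.36062e19 m^4
R_max = (5.36062e19)^(1/4) = 85566.5 m = 85.6 km

85.6 km


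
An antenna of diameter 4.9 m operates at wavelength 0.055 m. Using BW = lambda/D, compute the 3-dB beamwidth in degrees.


BW_rad = 0.055 / 4.9 = 0.011224
BW_deg = 0.64 degrees

0.64 degrees


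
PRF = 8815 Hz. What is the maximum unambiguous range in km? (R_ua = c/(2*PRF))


R_ua = 3e8 / (2 * 8815) = 17016.4 m = 17.0 km

17.0 km


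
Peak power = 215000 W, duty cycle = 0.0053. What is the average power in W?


P_avg = 215000 * 0.0053 = 1139.5 W

1139.5 W


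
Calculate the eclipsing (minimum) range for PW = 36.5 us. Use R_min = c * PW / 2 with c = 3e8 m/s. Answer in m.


R_min = 3e8 * 36.5e-6 / 2 = 5475.0 m

5475.0 m


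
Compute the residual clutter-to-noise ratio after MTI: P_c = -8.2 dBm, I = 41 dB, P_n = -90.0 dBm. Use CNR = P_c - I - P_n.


CNR = -8.2 - 41 - (-90.0) = 40.8 dB

40.8 dB


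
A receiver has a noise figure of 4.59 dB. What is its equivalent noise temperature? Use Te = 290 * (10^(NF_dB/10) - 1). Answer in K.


NF_lin = 10^(4.59/10) = 2.877398
Te = 290 * (2.877398 - 1) = 544.4 K

544.4 K


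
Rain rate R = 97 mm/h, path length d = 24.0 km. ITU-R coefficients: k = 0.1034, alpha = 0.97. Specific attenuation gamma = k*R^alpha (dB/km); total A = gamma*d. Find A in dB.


gamma = 0.1034 * 97^0.97 = 8.743577 dB/km
A = 8.743577 * 24.0 = 209.85 dB

209.85 dB


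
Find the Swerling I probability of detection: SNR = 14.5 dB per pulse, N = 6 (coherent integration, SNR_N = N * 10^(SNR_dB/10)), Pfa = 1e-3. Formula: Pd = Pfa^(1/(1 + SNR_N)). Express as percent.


SNR_lin = 10^(14.5/10) = 28.18383
SNR_N = 6 * 28.18383 = 169.10298
1/(1 + SNR_N) = 1/170.10298 = 0.0058788
Pd = (1e-3)^0.0058788 = 0.9602
Pd = 96.0%

96.0%


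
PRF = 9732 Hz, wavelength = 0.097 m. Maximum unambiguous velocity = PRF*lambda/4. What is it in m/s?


V_ua = 9732 * 0.097 / 4 = 236.0 m/s

236.0 m/s


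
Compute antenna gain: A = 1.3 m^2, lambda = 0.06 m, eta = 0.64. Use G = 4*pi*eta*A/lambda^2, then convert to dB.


G_linear = 4*pi*0.64*1.3/0.06^2 = 2904.23
G_dB = 10*log10(2904.23) = 34.6 dB

34.6 dB


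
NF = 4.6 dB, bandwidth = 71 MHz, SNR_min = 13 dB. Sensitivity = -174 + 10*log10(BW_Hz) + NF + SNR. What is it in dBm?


10*log10(71000000.0) = 78.51
S = -174 + 78.51 + 4.6 + 13 = -77.9 dBm

-77.9 dBm


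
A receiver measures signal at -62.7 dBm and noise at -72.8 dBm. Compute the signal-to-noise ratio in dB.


SNR = -62.7 - (-72.8) = 10.1 dB

10.1 dB


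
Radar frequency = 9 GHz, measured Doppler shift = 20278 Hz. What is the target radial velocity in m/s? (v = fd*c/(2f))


v = 20278 * 3e8 / (2 * 9000000000.0) = 338.0 m/s

338.0 m/s


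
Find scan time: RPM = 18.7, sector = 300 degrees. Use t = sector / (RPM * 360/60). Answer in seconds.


t = 300 / (18.7 * 360) * 60 = 2.67 s

2.67 s


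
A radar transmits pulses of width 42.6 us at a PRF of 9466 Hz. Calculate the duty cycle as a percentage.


DC = 42.6e-6 * 9466 * 100 = 40.33%

40.33%


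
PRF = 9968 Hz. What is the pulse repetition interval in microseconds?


PRI = 1/9968 = 0.000100321 s = 100.3 us

100.3 us


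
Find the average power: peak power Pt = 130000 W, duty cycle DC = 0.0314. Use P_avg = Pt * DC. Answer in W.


P_avg = 130000 * 0.0314 = 4082.0 W

4082.0 W


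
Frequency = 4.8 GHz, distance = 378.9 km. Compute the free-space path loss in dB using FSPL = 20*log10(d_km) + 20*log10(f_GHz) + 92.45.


20*log10(378.9) = 51.57
20*log10(4.8) = 13.62
FSPL = 157.6 dB

157.6 dB


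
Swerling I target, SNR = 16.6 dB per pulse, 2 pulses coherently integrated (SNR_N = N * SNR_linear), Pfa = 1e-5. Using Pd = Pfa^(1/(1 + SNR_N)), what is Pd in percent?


SNR_lin = 10^(16.6/10) = 45.70882
SNR_N = 2 * 45.70882 = 91.41764
1/(1 + SNR_N) = 1/92.41764 = 0.0108204
Pd = (1e-5)^0.0108204 = 0.88287
Pd = 88.3%

88.3%


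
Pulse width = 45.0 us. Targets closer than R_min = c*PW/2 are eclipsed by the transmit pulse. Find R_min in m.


R_min = 3e8 * 45.0e-6 / 2 = 6750.0 m

6750.0 m


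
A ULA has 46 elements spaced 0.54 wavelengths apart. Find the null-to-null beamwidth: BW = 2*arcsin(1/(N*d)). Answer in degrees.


1/(N*d) = 1/(46*0.54) = 0.040258
BW = 2*arcsin(0.040258) = 4.6 degrees

4.6 degrees


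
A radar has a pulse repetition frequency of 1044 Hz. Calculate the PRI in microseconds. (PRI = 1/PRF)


PRI = 1/1044 = 0.0009578544 s = 957.9 us

957.9 us


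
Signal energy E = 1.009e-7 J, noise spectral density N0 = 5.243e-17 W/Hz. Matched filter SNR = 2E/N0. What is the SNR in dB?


SNR_lin = 2 * 1.009e-7 / 5.243e-17 = 3.849e9
SNR_dB = 10*log10(3.849e9) = 95.9 dB

95.9 dB


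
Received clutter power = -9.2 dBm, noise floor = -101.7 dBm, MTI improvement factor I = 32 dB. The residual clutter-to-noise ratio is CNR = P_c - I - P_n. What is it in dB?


CNR = -9.2 - 32 - (-101.7) = 60.5 dB

60.5 dB


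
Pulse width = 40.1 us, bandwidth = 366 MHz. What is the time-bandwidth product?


TBP = 40.1 * 366 = 14676.6

14676.6


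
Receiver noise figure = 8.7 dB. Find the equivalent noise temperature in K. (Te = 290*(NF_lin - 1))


NF_lin = 10^(8.7/10) = 7.413102
Te = 290 * (7.413102 - 1) = 1859.8 K

1859.8 K


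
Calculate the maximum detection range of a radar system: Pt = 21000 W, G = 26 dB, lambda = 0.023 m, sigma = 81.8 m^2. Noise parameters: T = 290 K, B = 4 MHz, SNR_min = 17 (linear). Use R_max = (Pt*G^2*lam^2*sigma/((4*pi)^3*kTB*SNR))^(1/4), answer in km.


G_lin = 10^(26/10) = 398.107171
R^4 = 21000 * 398.107171^2 * 0.023^2 * 81.8 / ((4*pi)^3 * 1.38e-23 * 290 * 4000000.0 * 17)
R^4 = 2.66694e17 m^4
R_max = (2.66694e17)^(1/4) = 22725.0 m = 22.7 km

22.7 km


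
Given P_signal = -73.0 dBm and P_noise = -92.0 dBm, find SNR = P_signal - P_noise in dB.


SNR = -73.0 - (-92.0) = 19.0 dB

19.0 dB


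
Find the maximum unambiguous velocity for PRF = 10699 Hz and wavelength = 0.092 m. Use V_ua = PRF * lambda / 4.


V_ua = 10699 * 0.092 / 4 = 246.1 m/s

246.1 m/s


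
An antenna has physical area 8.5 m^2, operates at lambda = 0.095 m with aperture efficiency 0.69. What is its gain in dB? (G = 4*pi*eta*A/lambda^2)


G_linear = 4*pi*0.69*8.5/0.095^2 = 8166.4
G_dB = 10*log10(8166.4) = 39.1 dB

39.1 dB


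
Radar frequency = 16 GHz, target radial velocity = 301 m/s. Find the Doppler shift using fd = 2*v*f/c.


fd = 2 * 301 * 16000000000.0 / 3e8 = 32106.7 Hz

32106.7 Hz


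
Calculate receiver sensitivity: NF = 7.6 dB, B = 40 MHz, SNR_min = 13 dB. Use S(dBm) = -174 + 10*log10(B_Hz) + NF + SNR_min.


10*log10(40000000.0) = 76.02
S = -174 + 76.02 + 7.6 + 13 = -77.4 dBm

-77.4 dBm


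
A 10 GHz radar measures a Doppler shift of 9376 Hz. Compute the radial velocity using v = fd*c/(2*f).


v = 9376 * 3e8 / (2 * 10000000000.0) = 140.6 m/s

140.6 m/s


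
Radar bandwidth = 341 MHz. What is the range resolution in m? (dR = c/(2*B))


dR = 3e8 / (2 * 341000000.0) = 0.44 m

0.44 m


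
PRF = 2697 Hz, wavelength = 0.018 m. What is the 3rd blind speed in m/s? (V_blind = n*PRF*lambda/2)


V_blind = 3 * 2697 * 0.018 / 2 = 72.8 m/s

72.8 m/s


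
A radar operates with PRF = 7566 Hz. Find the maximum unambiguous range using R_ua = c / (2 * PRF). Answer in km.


R_ua = 3e8 / (2 * 7566) = 19825.5 m = 19.8 km

19.8 km


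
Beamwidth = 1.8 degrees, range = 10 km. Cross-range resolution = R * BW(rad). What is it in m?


BW_rad = 0.031415927
CR = 10000 * 0.031415927 = 314.2 m

314.2 m


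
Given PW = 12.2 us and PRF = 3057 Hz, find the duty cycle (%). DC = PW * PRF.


DC = 12.2e-6 * 3057 * 100 = 3.73%

3.73%


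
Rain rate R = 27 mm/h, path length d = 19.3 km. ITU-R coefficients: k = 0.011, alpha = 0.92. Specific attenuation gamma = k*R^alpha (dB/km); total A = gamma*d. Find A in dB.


gamma = 0.011 * 27^0.92 = 0.228164 dB/km
A = 0.228164 * 19.3 = 4.4 dB

4.4 dB


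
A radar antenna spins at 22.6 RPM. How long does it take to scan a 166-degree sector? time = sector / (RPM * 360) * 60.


t = 166 / (22.6 * 360) * 60 = 1.22 s

1.22 s


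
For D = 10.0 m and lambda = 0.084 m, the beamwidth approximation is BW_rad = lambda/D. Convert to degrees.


BW_rad = 0.084 / 10.0 = 0.0084
BW_deg = 0.48 degrees

0.48 degrees


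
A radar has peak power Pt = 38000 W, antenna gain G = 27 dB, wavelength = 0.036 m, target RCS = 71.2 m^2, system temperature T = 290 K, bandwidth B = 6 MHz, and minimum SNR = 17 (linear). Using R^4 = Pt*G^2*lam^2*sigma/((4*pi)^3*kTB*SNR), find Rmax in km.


G_lin = 10^(27/10) = 501.187234
R^4 = 38000 * 501.187234^2 * 0.036^2 * 71.2 / ((4*pi)^3 * 1.38e-23 * 290 * 6000000.0 * 17)
R^4 = 1.08733e18 m^4
R_max = (1.08733e18)^(1/4) = 32291.7 m = 32.3 km

32.3 km


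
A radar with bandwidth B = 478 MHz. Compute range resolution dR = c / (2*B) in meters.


dR = 3e8 / (2 * 478000000.0) = 0.31 m

0.31 m


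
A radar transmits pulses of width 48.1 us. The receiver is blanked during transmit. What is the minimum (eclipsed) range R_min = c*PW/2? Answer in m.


R_min = 3e8 * 48.1e-6 / 2 = 7215.0 m

7215.0 m


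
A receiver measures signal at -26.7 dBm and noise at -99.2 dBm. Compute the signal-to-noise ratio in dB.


SNR = -26.7 - (-99.2) = 72.5 dB

72.5 dB


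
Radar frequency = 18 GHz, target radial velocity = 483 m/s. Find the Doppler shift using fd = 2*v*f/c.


fd = 2 * 483 * 18000000000.0 / 3e8 = 57960.0 Hz

57960.0 Hz


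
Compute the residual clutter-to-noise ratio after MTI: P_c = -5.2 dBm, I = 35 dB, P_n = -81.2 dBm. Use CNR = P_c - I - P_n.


CNR = -5.2 - 35 - (-81.2) = 41.0 dB

41.0 dB


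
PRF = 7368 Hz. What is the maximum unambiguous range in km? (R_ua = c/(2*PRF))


R_ua = 3e8 / (2 * 7368) = 20358.3 m = 20.4 km

20.4 km


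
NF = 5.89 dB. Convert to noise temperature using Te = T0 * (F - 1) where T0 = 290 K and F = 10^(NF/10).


NF_lin = 10^(5.89/10) = 3.881504
Te = 290 * (3.881504 - 1) = 835.6 K

835.6 K


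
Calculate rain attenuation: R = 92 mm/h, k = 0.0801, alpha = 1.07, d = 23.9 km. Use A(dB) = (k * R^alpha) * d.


gamma = 0.0801 * 92^1.07 = 10.113128 dB/km
A = 10.113128 * 23.9 = 241.7 dB

241.7 dB


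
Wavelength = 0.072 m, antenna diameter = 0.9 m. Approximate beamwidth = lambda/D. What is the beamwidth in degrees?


BW_rad = 0.072 / 0.9 = 0.08
BW_deg = 4.58 degrees

4.58 degrees


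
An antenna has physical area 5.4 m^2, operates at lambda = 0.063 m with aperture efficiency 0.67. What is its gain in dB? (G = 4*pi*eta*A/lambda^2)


G_linear = 4*pi*0.67*5.4/0.063^2 = 11455.06
G_dB = 10*log10(11455.06) = 40.6 dB

40.6 dB


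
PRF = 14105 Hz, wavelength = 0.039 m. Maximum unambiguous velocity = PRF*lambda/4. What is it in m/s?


V_ua = 14105 * 0.039 / 4 = 137.5 m/s

137.5 m/s


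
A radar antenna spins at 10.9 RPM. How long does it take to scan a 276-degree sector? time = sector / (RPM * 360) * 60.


t = 276 / (10.9 * 360) * 60 = 4.22 s

4.22 s


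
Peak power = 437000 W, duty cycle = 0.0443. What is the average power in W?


P_avg = 437000 * 0.0443 = 19359.1 W

19359.1 W


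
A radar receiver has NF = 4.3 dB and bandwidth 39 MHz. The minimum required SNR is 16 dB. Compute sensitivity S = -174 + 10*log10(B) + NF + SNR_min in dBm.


10*log10(39000000.0) = 75.91
S = -174 + 75.91 + 4.3 + 16 = -77.8 dBm

-77.8 dBm


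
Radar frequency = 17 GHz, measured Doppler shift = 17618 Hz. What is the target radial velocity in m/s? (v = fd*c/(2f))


v = 17618 * 3e8 / (2 * 17000000000.0) = 155.5 m/s

155.5 m/s


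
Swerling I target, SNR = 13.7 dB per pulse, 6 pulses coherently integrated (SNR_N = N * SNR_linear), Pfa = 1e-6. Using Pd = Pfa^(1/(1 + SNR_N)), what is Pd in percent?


SNR_lin = 10^(13.7/10) = 23.44229
SNR_N = 6 * 23.44229 = 140.65374
1/(1 + SNR_N) = 1/141.65374 = 0.0070595
Pd = (1e-6)^0.0070595 = 0.90707
Pd = 90.7%

90.7%


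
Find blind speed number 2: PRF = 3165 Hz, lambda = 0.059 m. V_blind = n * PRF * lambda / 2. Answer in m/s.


V_blind = 2 * 3165 * 0.059 / 2 = 186.7 m/s

186.7 m/s


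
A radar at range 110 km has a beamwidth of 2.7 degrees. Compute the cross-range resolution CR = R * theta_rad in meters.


BW_rad = 0.04712389
CR = 110000 * 0.04712389 = 5183.6 m

5183.6 m


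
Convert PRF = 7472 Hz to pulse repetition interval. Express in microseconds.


PRI = 1/7472 = 0.000133833 s = 133.8 us

133.8 us


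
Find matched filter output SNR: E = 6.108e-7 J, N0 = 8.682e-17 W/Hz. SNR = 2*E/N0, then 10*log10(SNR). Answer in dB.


SNR_lin = 2 * 6.108e-7 / 8.682e-17 = 1.407e10
SNR_dB = 10*log10(1.407e10) = 101.5 dB

101.5 dB


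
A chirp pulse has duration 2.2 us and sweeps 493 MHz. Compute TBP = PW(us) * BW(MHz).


TBP = 2.2 * 493 = 1084.6

1084.6


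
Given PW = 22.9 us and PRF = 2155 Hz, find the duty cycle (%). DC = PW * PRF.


DC = 22.9e-6 * 2155 * 100 = 4.93%

4.93%


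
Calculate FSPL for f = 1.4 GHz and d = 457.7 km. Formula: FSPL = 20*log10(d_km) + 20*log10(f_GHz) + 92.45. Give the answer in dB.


20*log10(457.7) = 53.21
20*log10(1.4) = 2.92
FSPL = 148.6 dB

148.6 dB


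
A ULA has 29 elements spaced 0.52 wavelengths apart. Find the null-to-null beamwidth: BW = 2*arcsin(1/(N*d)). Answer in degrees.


1/(N*d) = 1/(29*0.52) = 0.066313
BW = 2*arcsin(0.066313) = 7.6 degrees

7.6 degrees


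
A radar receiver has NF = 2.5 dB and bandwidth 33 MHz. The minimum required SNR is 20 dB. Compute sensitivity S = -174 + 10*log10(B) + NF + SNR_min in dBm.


10*log10(33000000.0) = 75.19
S = -174 + 75.19 + 2.5 + 20 = -76.3 dBm

-76.3 dBm


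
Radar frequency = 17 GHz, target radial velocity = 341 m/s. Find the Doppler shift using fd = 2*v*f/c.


fd = 2 * 341 * 17000000000.0 / 3e8 = 38646.7 Hz

38646.7 Hz


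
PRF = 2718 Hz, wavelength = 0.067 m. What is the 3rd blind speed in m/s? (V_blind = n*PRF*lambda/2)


V_blind = 3 * 2718 * 0.067 / 2 = 273.2 m/s

273.2 m/s


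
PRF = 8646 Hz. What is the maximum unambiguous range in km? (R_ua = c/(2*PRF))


R_ua = 3e8 / (2 * 8646) = 17349.1 m = 17.3 km

17.3 km


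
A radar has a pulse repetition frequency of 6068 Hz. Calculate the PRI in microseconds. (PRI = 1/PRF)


PRI = 1/6068 = 0.0001647989 s = 164.8 us

164.8 us


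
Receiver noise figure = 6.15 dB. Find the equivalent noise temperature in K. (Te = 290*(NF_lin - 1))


NF_lin = 10^(6.15/10) = 4.120975
Te = 290 * (4.120975 - 1) = 905.1 K

905.1 K


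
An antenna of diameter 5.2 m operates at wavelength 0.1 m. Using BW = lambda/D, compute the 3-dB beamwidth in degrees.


BW_rad = 0.1 / 5.2 = 0.019231
BW_deg = 1.1 degrees

1.1 degrees


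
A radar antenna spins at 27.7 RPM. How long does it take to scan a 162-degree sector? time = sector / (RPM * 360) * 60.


t = 162 / (27.7 * 360) * 60 = 0.97 s

0.97 s


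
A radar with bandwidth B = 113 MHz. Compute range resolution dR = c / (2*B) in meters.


dR = 3e8 / (2 * 113000000.0) = 1.33 m

1.33 m
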